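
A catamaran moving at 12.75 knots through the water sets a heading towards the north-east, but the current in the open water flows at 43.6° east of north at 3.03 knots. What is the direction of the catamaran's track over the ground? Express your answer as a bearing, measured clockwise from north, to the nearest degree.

Taking east as x and north as y: velocity relative to the water = (9.016, 9.016) knots; the water relative to ground = (2.090, 2.194) knots.
Velocity relative to ground = (9.016, 9.016) + (2.090, 2.194) = (11.105, 11.210) knots.
Bearing = atan2(11.11, 11.21) = 44.73° clockwise from north.

045°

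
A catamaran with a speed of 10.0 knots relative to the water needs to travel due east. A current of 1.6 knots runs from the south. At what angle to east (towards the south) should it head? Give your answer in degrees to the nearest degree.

The current pushes perpendicular to the desired track; the heading must have a component into the current equal to 1.6 knots: 10.0 sin θ = 1.6.
sin θ = 0.1600, so θ = 9.207°.

9°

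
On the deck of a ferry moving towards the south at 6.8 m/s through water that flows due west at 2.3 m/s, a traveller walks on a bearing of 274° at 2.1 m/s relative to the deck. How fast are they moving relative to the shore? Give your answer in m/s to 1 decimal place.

8.0 m/s

In east/north components (m/s): traveller relative to ferry = (-2.095, 0.146); ferry relative to water = (0.000, -6.800); water relative to ground = (-2.300, 0.000).
Sum = (-4.395, -6.654) m/s.
Speed = |(-4.395, -6.654)| = 7.974 m/s.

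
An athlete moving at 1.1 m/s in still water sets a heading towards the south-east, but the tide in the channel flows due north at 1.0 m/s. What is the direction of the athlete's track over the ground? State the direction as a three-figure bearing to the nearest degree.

074°

Taking east as x and north as y: velocity relative to the water = (0.778, -0.778) m/s; the water relative to ground = (0.000, 1.000) m/s.
Velocity relative to ground = (0.778, -0.778) + (0.000, 1.000) = (0.778, 0.222) m/s.
Bearing = atan2(0.78, 0.22) = 74.06° clockwise from north.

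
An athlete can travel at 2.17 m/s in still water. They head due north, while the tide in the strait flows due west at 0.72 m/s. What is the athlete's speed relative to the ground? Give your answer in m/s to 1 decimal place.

Taking east as x and north as y: velocity relative to the water = (0.000, 2.170) m/s; the water relative to ground = (-0.720, 0.000) m/s.
Velocity relative to ground = (0.000, 2.170) + (-0.720, 0.000) = (-0.720, 2.170) m/s.
Speed = |(-0.720, 2.170)| = 2.286 m/s.

2.3 m/s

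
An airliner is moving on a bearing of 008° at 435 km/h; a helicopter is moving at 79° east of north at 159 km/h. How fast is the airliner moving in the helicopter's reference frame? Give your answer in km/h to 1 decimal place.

Taking east as x and north as y: airliner velocity = (60.540, 430.767) km/h; helicopter velocity = (156.079, 30.339) km/h.
Velocity of airliner relative to helicopter = (60.540, 430.767) − (156.079, 30.339) = (-95.538, 400.428) km/h.
Magnitude = |(-95.538, 400.428)| = 411.668 km/h.

411.7 km/h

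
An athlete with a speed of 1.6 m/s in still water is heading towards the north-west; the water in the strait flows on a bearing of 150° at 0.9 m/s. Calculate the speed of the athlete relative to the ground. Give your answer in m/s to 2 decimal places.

Taking east as x and north as y: velocity relative to the water = (-1.131, 1.131) m/s; the water relative to ground = (0.450, -0.779) m/s.
Velocity relative to ground = (-1.131, 1.131) + (0.450, -0.779) = (-0.681, 0.352) m/s.
Speed = |(-0.681, 0.352)| = 0.767 m/s.

0.77 m/s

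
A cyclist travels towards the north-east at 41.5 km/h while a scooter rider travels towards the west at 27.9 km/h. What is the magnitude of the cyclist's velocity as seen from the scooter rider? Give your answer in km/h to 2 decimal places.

Taking east as x and north as y: cyclist velocity = (29.345, 29.345) km/h; scooter rider velocity = (-27.900, 0.000) km/h.
Velocity of cyclist relative to scooter rider = (29.345, 29.345) − (-27.900, 0.000) = (57.245, 29.345) km/h.
Magnitude = |(57.245, 29.345)| = 64.328 km/h.

64.33 km/h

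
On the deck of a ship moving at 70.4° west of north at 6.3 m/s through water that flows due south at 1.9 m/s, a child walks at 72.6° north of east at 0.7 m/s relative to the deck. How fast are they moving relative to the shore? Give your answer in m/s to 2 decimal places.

In east/north components (m/s): child relative to ship = (0.209, 0.668); ship relative to water = (-5.935, 2.113); water relative to ground = (0.000, -1.900).
Sum = (-5.726, 0.881) m/s.
Speed = |(-5.726, 0.881)| = 5.793 m/s.

5.79 m/s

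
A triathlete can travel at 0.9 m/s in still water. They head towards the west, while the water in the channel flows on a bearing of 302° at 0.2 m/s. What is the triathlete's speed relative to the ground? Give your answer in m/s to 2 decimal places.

1.07 m/s

Taking east as x and north as y: velocity relative to the water = (-0.900, 0.000) m/s; the water relative to ground = (-0.170, 0.106) m/s.
Velocity relative to ground = (-0.900, 0.000) + (-0.170, 0.106) = (-1.070, 0.106) m/s.
Speed = |(-1.070, 0.106)| = 1.075 m/s.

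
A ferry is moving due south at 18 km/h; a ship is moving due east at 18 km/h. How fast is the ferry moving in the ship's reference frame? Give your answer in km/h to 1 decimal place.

25.5 km/h

Taking east as x and north as y: ferry velocity = (0.000, -18.000) km/h; ship velocity = (18.000, 0.000) km/h.
Velocity of ferry relative to ship = (0.000, -18.000) − (18.000, 0.000) = (-18.000, -18.000) km/h.
Magnitude = |(-18.000, -18.000)| = 25.456 km/h.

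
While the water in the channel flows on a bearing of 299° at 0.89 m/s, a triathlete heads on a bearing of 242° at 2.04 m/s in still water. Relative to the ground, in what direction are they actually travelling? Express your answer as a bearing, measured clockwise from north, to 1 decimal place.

Taking east as x and north as y: velocity relative to the water = (-1.801, -0.958) m/s; the water relative to ground = (-0.778, 0.431) m/s.
Velocity relative to ground = (-1.801, -0.958) + (-0.778, 0.431) = (-2.580, -0.526) m/s.
Bearing = atan2(-2.58, -0.53) = 258.47° clockwise from north.

258.5°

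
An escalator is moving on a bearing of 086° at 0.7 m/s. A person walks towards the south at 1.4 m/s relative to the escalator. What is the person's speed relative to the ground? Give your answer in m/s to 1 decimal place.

Taking east as x and north as y: escalator velocity = (0.698, 0.049) m/s; person velocity relative to escalator = (0.000, -1.400) m/s.
Velocity relative to ground = (0.698, 0.049) + (0.000, -1.400) = (0.698, -1.351) m/s.
Speed = |(0.698, -1.351)| = 1.521 m/s.

1.5 m/s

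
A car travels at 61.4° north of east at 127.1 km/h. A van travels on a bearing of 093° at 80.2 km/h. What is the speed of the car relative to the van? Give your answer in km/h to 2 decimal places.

117.38 km/h

Taking east as x and north as y: car velocity = (60.842, 111.592) km/h; van velocity = (80.090, -4.197) km/h.
Velocity of car relative to van = (60.842, 111.592) − (80.090, -4.197) = (-19.248, 115.789) km/h.
Magnitude = |(-19.248, 115.789)| = 117.378 km/h.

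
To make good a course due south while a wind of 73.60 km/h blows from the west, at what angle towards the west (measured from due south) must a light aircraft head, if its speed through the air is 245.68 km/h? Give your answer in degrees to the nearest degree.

17°

The wind pushes perpendicular to the desired track; the heading must have a component into the wind equal to 73.60 km/h: 245.68 sin θ = 73.60.
sin θ = 0.2996, so θ = 17.432°.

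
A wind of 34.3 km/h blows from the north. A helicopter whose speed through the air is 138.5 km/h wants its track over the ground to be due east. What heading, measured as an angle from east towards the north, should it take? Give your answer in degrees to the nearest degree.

The wind pushes perpendicular to the desired track; the heading must have a component into the wind equal to 34.3 km/h: 138.5 sin θ = 34.3.
sin θ = 0.2477, so θ = 14.339°.

14°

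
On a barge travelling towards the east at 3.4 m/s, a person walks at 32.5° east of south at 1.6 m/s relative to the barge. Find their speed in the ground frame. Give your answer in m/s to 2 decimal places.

4.47 m/s

Taking east as x and north as y: barge velocity = (3.400, 0.000) m/s; person velocity relative to barge = (0.860, -1.349) m/s.
Velocity relative to ground = (3.400, 0.000) + (0.860, -1.349) = (4.260, -1.349) m/s.
Speed = |(4.260, -1.349)| = 4.468 m/s.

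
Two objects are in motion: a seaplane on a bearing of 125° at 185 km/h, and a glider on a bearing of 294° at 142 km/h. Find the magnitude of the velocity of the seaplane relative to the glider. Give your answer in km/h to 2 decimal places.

325.52 km/h

Taking east as x and north as y: seaplane velocity = (151.543, -106.112) km/h; glider velocity = (-129.723, 57.757) km/h.
Velocity of seaplane relative to glider = (151.543, -106.112) − (-129.723, 57.757) = (281.267, -163.868) km/h.
Magnitude = |(281.267, -163.868)| = 325.521 km/h.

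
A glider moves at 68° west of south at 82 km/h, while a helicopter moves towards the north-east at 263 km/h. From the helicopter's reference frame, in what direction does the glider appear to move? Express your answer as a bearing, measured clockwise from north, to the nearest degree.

Taking east as x and north as y: glider velocity = (-76.029, -30.718) km/h; helicopter velocity = (185.969, 185.969) km/h.
Velocity of glider relative to helicopter = (-76.029, -30.718) − (185.969, 185.969) = (-261.998, -216.687) km/h.
Bearing = atan2(-262.00, -216.69) = 230.41° clockwise from north.

230°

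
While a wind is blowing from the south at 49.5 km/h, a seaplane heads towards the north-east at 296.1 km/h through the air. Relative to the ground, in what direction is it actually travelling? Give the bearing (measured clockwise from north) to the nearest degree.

039°

Taking east as x and north as y: velocity relative to the air = (209.374, 209.374) km/h; the air relative to ground = (0.000, 49.500) km/h.
Velocity relative to ground = (209.374, 209.374) + (0.000, 49.500) = (209.374, 258.874) km/h.
Bearing = atan2(209.37, 258.87) = 38.97° clockwise from north.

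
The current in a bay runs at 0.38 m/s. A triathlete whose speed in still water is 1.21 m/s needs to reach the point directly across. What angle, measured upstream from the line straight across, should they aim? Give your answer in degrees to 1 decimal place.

To cancel the current, the upstream component of the triathlete's velocity must equal the flow: 1.21 sin θ = 0.38.
sin θ = 0.38 / 1.21 = 0.3140.
θ = arcsin(0.3140) = 18.303°.

18.3°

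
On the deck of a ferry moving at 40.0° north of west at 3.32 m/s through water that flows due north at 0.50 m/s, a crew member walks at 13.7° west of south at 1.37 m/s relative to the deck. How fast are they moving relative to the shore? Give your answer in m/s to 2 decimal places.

In east/north components (m/s): crew member relative to ferry = (-0.324, -1.331); ferry relative to water = (-2.543, 2.134); water relative to ground = (0.000, 0.500).
Sum = (-2.868, 1.303) m/s.
Speed = |(-2.868, 1.303)| = 3.150 m/s.

3.15 m/s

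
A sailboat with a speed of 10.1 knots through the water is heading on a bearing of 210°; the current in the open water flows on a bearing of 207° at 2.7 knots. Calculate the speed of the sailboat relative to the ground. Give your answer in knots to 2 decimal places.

Taking east as x and north as y: velocity relative to the water = (-5.050, -8.747) knots; the water relative to ground = (-1.226, -2.406) knots.
Velocity relative to ground = (-5.050, -8.747) + (-1.226, -2.406) = (-6.276, -11.153) knots.
Speed = |(-6.276, -11.153)| = 12.797 knots.

12.80 knots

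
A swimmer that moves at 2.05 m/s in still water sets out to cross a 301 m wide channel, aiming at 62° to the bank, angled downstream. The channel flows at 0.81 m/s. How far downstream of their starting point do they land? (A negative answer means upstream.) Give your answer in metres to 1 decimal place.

Perpendicular speed = 1.810 m/s; crossing time = 301 / 1.810 = 166.294 s.
Net downstream speed = 1.772 m/s.
Drift = 1.772 × 166.294 = 294.743 m (downstream).

294.7 m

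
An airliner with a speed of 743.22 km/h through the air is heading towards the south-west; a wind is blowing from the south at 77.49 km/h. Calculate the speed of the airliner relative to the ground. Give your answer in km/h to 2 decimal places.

690.60 km/h

Taking east as x and north as y: velocity relative to the air = (-525.536, -525.536) km/h; the air relative to ground = (0.000, 77.490) km/h.
Velocity relative to ground = (-525.536, -525.536) + (0.000, 77.490) = (-525.536, -448.046) km/h.
Speed = |(-525.536, -448.046)| = 690.603 km/h.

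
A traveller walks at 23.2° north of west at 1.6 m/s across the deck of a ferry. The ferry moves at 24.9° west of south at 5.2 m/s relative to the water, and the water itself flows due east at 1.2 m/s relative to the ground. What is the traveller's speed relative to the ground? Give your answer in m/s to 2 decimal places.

In east/north components (m/s): traveller relative to ferry = (-1.471, 0.630); ferry relative to water = (-2.189, -4.717); water relative to ground = (1.200, 0.000).
Sum = (-2.460, -4.086) m/s.
Speed = |(-2.460, -4.086)| = 4.770 m/s.

4.77 m/s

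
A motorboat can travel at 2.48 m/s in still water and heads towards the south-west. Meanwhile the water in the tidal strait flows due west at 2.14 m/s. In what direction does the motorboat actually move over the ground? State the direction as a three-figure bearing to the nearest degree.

246°

Taking east as x and north as y: velocity relative to the water = (-1.754, -1.754) m/s; the water relative to ground = (-2.140, 0.000) m/s.
Velocity relative to ground = (-1.754, -1.754) + (-2.140, 0.000) = (-3.894, -1.754) m/s.
Bearing = atan2(-3.89, -1.75) = 245.75° clockwise from north.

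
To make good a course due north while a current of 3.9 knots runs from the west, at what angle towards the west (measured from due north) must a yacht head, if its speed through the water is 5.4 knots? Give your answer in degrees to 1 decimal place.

The current pushes perpendicular to the desired track; the heading must have a component into the current equal to 3.9 knots: 5.4 sin θ = 3.9.
sin θ = 0.7222, so θ = 46.238°.

46.2°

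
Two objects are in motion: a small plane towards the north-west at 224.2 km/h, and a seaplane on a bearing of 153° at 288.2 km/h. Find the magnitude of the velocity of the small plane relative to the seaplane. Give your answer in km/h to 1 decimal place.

Taking east as x and north as y: small plane velocity = (-158.533, 158.533) km/h; seaplane velocity = (130.840, -256.788) km/h.
Velocity of small plane relative to seaplane = (-158.533, 158.533) − (130.840, -256.788) = (-289.373, 415.321) km/h.
Magnitude = |(-289.373, 415.321)| = 506.191 km/h.

506.2 km/h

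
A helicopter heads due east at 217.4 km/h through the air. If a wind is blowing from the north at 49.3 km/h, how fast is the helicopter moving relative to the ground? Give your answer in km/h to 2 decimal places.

222.92 km/h

Taking east as x and north as y: velocity relative to the air = (217.400, 0.000) km/h; the air relative to ground = (0.000, -49.300) km/h.
Velocity relative to ground = (217.400, 0.000) + (0.000, -49.300) = (217.400, -49.300) km/h.
Speed = |(217.400, -49.300)| = 222.920 km/h.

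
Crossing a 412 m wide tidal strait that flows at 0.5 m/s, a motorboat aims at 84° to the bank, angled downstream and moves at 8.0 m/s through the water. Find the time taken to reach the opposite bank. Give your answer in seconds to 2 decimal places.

The component of the motorboat's velocity perpendicular to the bank is 8.0 × sin 84° = 7.956 m/s.
Only the cross-stream component determines the crossing time; the current contributes nothing perpendicular to the bank.
Time = 412 / 7.956 = 51.784 s.

51.78 s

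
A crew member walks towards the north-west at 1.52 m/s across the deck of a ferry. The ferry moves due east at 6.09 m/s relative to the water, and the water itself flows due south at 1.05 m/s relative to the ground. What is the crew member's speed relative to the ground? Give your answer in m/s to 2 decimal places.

In east/north components (m/s): crew member relative to ferry = (-1.075, 1.075); ferry relative to water = (6.090, 0.000); water relative to ground = (0.000, -1.050).
Sum = (5.015, 0.025) m/s.
Speed = |(5.015, 0.025)| = 5.015 m/s.

5.02 m/s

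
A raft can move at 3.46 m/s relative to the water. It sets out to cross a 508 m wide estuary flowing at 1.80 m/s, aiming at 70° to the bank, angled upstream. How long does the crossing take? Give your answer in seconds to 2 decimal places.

156.24 s

The component of the raft's velocity perpendicular to the bank is 3.46 × sin 70° = 3.251 m/s.
Only the cross-stream component determines the crossing time; the current contributes nothing perpendicular to the bank.
Time = 508 / 3.251 = 156.243 s.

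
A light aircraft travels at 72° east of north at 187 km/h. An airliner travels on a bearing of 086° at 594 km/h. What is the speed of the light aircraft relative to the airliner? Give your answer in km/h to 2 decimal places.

Taking east as x and north as y: light aircraft velocity = (177.848, 57.786) km/h; airliner velocity = (592.553, 41.435) km/h.
Velocity of light aircraft relative to airliner = (177.848, 57.786) − (592.553, 41.435) = (-414.705, 16.351) km/h.
Magnitude = |(-414.705, 16.351)| = 415.028 km/h.

415.03 km/h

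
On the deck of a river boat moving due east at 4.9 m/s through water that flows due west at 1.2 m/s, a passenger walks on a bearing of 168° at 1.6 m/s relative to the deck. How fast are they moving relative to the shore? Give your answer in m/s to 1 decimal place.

In east/north components (m/s): passenger relative to river boat = (0.333, -1.565); river boat relative to water = (4.900, 0.000); water relative to ground = (-1.200, 0.000).
Sum = (4.033, -1.565) m/s.
Speed = |(4.033, -1.565)| = 4.326 m/s.

4.3 m/s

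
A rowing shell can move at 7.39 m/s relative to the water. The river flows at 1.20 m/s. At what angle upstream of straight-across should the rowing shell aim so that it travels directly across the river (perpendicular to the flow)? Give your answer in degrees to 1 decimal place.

To cancel the current, the upstream component of the rowing shell's velocity must equal the flow: 7.39 sin θ = 1.20.
sin θ = 1.20 / 7.39 = 0.1624.
θ = arcsin(0.1624) = 9.345°.

9.3°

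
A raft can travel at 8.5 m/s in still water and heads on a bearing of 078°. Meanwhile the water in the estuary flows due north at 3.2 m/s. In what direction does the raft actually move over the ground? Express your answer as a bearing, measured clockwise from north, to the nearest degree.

059°

Taking east as x and north as y: velocity relative to the water = (8.314, 1.767) m/s; the water relative to ground = (0.000, 3.200) m/s.
Velocity relative to ground = (8.314, 1.767) + (0.000, 3.200) = (8.314, 4.967) m/s.
Bearing = atan2(8.31, 4.97) = 59.14° clockwise from north.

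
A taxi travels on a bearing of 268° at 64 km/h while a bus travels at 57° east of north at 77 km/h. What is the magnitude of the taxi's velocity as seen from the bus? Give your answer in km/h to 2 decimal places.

135.92 km/h

Taking east as x and north as y: taxi velocity = (-63.961, -2.234) km/h; bus velocity = (64.578, 41.937) km/h.
Velocity of taxi relative to bus = (-63.961, -2.234) − (64.578, 41.937) = (-128.539, -44.171) km/h.
Magnitude = |(-128.539, -44.171)| = 135.916 km/h.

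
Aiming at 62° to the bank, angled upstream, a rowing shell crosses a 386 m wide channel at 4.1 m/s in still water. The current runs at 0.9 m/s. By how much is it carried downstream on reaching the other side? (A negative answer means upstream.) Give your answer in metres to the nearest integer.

-109 m

Perpendicular speed = 3.620 m/s; crossing time = 386 / 3.620 = 106.627 s.
Net downstream speed = -1.025 m/s.
Drift = -1.025 × 106.627 = -109.275 m (upstream).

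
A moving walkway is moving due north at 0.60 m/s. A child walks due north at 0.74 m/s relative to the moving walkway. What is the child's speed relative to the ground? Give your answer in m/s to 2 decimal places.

1.34 m/s

Taking east as x and north as y: moving walkway velocity = (0.000, 0.600) m/s; child velocity relative to moving walkway = (0.000, 0.740) m/s.
Velocity relative to ground = (0.000, 0.600) + (0.000, 0.740) = (0.000, 1.340) m/s.
Speed = |(0.000, 1.340)| = 1.340 m/s.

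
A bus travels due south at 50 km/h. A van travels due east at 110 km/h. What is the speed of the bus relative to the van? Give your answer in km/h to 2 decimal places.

Taking east as x and north as y: bus velocity = (0.000, -50.000) km/h; van velocity = (110.000, 0.000) km/h.
Velocity of bus relative to van = (0.000, -50.000) − (110.000, 0.000) = (-110.000, -50.000) km/h.
Magnitude = |(-110.000, -50.000)| = 120.830 km/h.

120.83 km/h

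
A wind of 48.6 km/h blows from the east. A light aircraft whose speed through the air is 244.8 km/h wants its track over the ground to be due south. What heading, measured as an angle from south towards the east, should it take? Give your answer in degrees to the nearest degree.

11°

The wind pushes perpendicular to the desired track; the heading must have a component into the wind equal to 48.6 km/h: 244.8 sin θ = 48.6.
sin θ = 0.1985, so θ = 11.451°.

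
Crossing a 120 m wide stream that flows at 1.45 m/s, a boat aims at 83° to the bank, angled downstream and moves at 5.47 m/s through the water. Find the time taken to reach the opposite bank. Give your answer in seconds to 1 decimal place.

The component of the boat's velocity perpendicular to the bank is 5.47 × sin 83° = 5.429 m/s.
The flow acts along the bank and has no component across it.
Time = 120 / 5.429 = 22.103 s.

22.1 s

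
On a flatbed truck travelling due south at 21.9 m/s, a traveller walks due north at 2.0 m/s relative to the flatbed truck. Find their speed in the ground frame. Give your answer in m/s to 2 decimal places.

19.90 m/s

Taking east as x and north as y: flatbed truck velocity = (0.000, -21.900) m/s; traveller velocity relative to flatbed truck = (0.000, 2.000) m/s.
Velocity relative to ground = (0.000, -21.900) + (0.000, 2.000) = (0.000, -19.900) m/s.
Speed = |(0.000, -19.900)| = 19.900 m/s.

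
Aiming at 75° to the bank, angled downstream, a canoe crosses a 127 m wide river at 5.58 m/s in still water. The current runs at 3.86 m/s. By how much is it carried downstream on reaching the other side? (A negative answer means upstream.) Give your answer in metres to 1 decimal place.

Perpendicular speed = 5.390 m/s; crossing time = 127 / 5.390 = 23.563 s.
Net downstream speed = 5.304 m/s.
Drift = 5.304 × 23.563 = 124.982 m (downstream).

125.0 m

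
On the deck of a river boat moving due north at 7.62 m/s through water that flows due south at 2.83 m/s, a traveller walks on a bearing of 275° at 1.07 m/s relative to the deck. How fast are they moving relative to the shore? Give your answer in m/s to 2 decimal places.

In east/north components (m/s): traveller relative to river boat = (-1.066, 0.093); river boat relative to water = (0.000, 7.620); water relative to ground = (0.000, -2.830).
Sum = (-1.066, 4.883) m/s.
Speed = |(-1.066, 4.883)| = 4.998 m/s.

5.00 m/s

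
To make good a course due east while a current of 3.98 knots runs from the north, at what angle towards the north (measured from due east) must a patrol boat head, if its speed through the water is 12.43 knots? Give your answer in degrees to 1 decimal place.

The current pushes perpendicular to the desired track; the heading must have a component into the current equal to 3.98 knots: 12.43 sin θ = 3.98.
sin θ = 0.3202, so θ = 18.675°.

18.7°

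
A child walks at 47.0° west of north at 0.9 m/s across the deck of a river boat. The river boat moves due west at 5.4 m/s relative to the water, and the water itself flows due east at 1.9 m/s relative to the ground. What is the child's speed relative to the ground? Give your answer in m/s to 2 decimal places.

In east/north components (m/s): child relative to river boat = (-0.658, 0.614); river boat relative to water = (-5.400, 0.000); water relative to ground = (1.900, 0.000).
Sum = (-4.158, 0.614) m/s.
Speed = |(-4.158, 0.614)| = 4.203 m/s.

4.20 m/s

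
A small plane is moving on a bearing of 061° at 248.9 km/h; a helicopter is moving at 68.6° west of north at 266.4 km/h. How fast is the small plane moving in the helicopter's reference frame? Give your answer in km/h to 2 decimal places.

Taking east as x and north as y: small plane velocity = (217.693, 120.669) km/h; helicopter velocity = (-248.033, 97.203) km/h.
Velocity of small plane relative to helicopter = (217.693, 120.669) − (-248.033, 97.203) = (465.726, 23.466) km/h.
Magnitude = |(465.726, 23.466)| = 466.317 km/h.

466.32 km/h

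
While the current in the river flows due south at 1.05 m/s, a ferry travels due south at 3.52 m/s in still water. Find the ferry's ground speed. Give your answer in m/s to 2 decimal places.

4.57 m/s

Taking east as x and north as y: velocity relative to the water = (0.000, -3.520) m/s; the water relative to ground = (0.000, -1.050) m/s.
Velocity relative to ground = (0.000, -3.520) + (0.000, -1.050) = (0.000, -4.570) m/s.
Speed = |(0.000, -4.570)| = 4.570 m/s.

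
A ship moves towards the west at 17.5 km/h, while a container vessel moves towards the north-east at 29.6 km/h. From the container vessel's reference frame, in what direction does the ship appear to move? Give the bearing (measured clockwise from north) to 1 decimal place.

241.4°

Taking east as x and north as y: ship velocity = (-17.500, 0.000) km/h; container vessel velocity = (20.930, 20.930) km/h.
Velocity of ship relative to container vessel = (-17.500, 0.000) − (20.930, 20.930) = (-38.430, -20.930) km/h.
Bearing = atan2(-38.43, -20.93) = 241.43° clockwise from north.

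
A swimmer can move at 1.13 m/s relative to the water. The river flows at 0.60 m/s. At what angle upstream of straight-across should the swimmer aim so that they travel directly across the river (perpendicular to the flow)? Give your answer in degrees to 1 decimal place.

To cancel the current, the upstream component of the swimmer's velocity must equal the flow: 1.13 sin θ = 0.60.
sin θ = 0.60 / 1.13 = 0.5310.
θ = arcsin(0.5310) = 32.071°.

32.1°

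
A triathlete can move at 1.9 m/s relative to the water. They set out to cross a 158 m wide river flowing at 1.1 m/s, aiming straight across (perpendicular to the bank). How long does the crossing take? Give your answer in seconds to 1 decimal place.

The component of the triathlete's velocity perpendicular to the bank is 1.9 m/s.
The flow acts along the bank and has no component across it.
Time = 158 / 1.900 = 83.158 s.

83.2 s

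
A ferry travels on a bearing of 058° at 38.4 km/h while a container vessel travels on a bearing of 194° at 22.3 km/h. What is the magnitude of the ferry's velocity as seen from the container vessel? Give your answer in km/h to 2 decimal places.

56.60 km/h

Taking east as x and north as y: ferry velocity = (32.565, 20.349) km/h; container vessel velocity = (-5.395, -21.638) km/h.
Velocity of ferry relative to container vessel = (32.565, 20.349) − (-5.395, -21.638) = (37.960, 41.986) km/h.
Magnitude = |(37.960, 41.986)| = 56.602 km/h.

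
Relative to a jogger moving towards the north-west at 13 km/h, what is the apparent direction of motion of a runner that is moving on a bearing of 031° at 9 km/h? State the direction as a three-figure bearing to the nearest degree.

096°

Taking east as x and north as y: runner velocity = (4.635, 7.715) km/h; jogger velocity = (-9.192, 9.192) km/h.
Velocity of runner relative to jogger = (4.635, 7.715) − (-9.192, 9.192) = (13.828, -1.478) km/h.
Bearing = atan2(13.83, -1.48) = 96.10° clockwise from north.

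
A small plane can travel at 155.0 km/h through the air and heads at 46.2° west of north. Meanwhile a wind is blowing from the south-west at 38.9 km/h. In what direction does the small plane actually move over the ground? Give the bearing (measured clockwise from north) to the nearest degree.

328°

Taking east as x and north as y: velocity relative to the air = (-111.873, 107.282) km/h; the air relative to ground = (27.506, 27.506) km/h.
Velocity relative to ground = (-111.873, 107.282) + (27.506, 27.506) = (-84.366, 134.789) km/h.
Bearing = atan2(-84.37, 134.79) = 327.96° clockwise from north.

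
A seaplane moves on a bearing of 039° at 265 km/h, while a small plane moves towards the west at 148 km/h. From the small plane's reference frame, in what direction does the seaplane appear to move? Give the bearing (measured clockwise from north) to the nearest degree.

Taking east as x and north as y: seaplane velocity = (166.770, 205.944) km/h; small plane velocity = (-148.000, 0.000) km/h.
Velocity of seaplane relative to small plane = (166.770, 205.944) − (-148.000, 0.000) = (314.770, 205.944) km/h.
Bearing = atan2(314.77, 205.94) = 56.80° clockwise from north.

057°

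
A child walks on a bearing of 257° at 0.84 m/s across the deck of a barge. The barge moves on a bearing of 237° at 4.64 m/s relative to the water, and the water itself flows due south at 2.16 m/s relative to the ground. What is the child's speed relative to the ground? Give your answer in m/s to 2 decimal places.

6.78 m/s

In east/north components (m/s): child relative to barge = (-0.818, -0.189); barge relative to water = (-3.891, -2.527); water relative to ground = (0.000, -2.160).
Sum = (-4.710, -4.876) m/s.
Speed = |(-4.710, -4.876)| = 6.779 m/s.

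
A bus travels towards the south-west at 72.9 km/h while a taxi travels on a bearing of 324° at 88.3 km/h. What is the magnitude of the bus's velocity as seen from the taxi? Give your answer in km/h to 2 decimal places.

Taking east as x and north as y: bus velocity = (-51.548, -51.548) km/h; taxi velocity = (-51.901, 71.436) km/h.
Velocity of bus relative to taxi = (-51.548, -51.548) − (-51.901, 71.436) = (0.353, -122.984) km/h.
Magnitude = |(0.353, -122.984)| = 122.985 km/h.

122.98 km/h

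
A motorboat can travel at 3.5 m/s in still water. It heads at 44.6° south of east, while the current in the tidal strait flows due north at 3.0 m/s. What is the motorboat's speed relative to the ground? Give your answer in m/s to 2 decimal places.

2.55 m/s

Taking east as x and north as y: velocity relative to the water = (2.492, -2.458) m/s; the water relative to ground = (0.000, 3.000) m/s.
Velocity relative to ground = (2.492, -2.458) + (0.000, 3.000) = (2.492, 0.542) m/s.
Speed = |(2.492, 0.542)| = 2.550 m/s.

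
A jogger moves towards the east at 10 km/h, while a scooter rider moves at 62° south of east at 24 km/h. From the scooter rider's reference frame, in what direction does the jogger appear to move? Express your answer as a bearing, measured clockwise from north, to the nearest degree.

Taking east as x and north as y: jogger velocity = (10.000, 0.000) km/h; scooter rider velocity = (11.267, -21.191) km/h.
Velocity of jogger relative to scooter rider = (10.000, 0.000) − (11.267, -21.191) = (-1.267, 21.191) km/h.
Bearing = atan2(-1.27, 21.19) = 356.58° clockwise from north.

357°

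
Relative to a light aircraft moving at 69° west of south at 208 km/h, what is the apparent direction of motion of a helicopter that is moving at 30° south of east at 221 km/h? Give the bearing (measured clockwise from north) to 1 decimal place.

Taking east as x and north as y: helicopter velocity = (191.392, -110.500) km/h; light aircraft velocity = (-194.185, -74.541) km/h.
Velocity of helicopter relative to light aircraft = (191.392, -110.500) − (-194.185, -74.541) = (385.576, -35.959) km/h.
Bearing = atan2(385.58, -35.96) = 95.33° clockwise from north.

095.3°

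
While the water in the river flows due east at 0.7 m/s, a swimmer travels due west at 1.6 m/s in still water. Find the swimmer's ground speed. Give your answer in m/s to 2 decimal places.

Taking east as x and north as y: velocity relative to the water = (-1.600, 0.000) m/s; the water relative to ground = (0.700, 0.000) m/s.
Velocity relative to ground = (-1.600, 0.000) + (0.700, 0.000) = (-0.900, 0.000) m/s.
Speed = |(-0.900, 0.000)| = 0.900 m/s.

0.90 m/s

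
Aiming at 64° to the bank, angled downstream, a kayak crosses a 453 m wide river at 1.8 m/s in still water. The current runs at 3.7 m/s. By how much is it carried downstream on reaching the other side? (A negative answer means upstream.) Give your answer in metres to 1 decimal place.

Perpendicular speed = 1.618 m/s; crossing time = 453 / 1.618 = 280.005 s.
Net downstream speed = 4.489 m/s.
Drift = 4.489 × 280.005 = 1256.961 m (downstream).

1257.0 m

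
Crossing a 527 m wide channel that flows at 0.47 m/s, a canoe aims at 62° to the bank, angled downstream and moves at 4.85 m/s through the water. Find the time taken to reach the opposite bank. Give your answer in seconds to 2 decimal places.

The component of the canoe's velocity perpendicular to the bank is 4.85 × sin 62° = 4.282 m/s.
The current is parallel to the bank, so it does not affect the crossing time.
Time = 527 / 4.282 = 123.065 s.

123.06 s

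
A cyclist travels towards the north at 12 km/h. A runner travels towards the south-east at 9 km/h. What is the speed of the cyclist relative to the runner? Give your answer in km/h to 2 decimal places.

19.44 km/h

Taking east as x and north as y: cyclist velocity = (0.000, 12.000) km/h; runner velocity = (6.364, -6.364) km/h.
Velocity of cyclist relative to runner = (0.000, 12.000) − (6.364, -6.364) = (-6.364, 18.364) km/h.
Magnitude = |(-6.364, 18.364)| = 19.435 km/h.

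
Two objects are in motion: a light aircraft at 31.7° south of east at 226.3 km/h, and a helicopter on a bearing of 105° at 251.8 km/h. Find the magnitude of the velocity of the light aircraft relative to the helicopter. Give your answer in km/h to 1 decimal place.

73.9 km/h

Taking east as x and north as y: light aircraft velocity = (192.539, -118.914) km/h; helicopter velocity = (243.220, -65.171) km/h.
Velocity of light aircraft relative to helicopter = (192.539, -118.914) − (243.220, -65.171) = (-50.682, -53.744) km/h.
Magnitude = |(-50.682, -53.744)| = 73.871 km/h.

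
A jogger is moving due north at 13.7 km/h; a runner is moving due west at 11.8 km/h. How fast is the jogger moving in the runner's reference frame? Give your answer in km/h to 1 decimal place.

Taking east as x and north as y: jogger velocity = (0.000, 13.700) km/h; runner velocity = (-11.800, 0.000) km/h.
Velocity of jogger relative to runner = (0.000, 13.700) − (-11.800, 0.000) = (11.800, 13.700) km/h.
Magnitude = |(11.800, 13.700)| = 18.081 km/h.

18.1 km/h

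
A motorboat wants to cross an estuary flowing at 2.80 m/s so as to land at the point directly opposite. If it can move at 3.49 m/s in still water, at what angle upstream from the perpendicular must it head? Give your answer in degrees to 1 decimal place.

To cancel the current, the upstream component of the motorboat's velocity must equal the flow: 3.49 sin θ = 2.80.
sin θ = 2.80 / 3.49 = 0.8023.
θ = arcsin(0.8023) = 53.350°.

53.3°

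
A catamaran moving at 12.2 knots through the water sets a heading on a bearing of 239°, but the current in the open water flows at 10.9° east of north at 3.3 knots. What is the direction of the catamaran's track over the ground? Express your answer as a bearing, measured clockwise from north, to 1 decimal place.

Taking east as x and north as y: velocity relative to the water = (-10.457, -6.283) knots; the water relative to ground = (0.624, 3.240) knots.
Velocity relative to ground = (-10.457, -6.283) + (0.624, 3.240) = (-9.833, -3.043) knots.
Bearing = atan2(-9.83, -3.04) = 252.81° clockwise from north.

252.8°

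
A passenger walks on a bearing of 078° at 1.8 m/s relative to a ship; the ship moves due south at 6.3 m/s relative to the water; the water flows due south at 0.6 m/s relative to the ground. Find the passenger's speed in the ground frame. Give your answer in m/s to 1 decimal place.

6.8 m/s

In east/north components (m/s): passenger relative to ship = (1.761, 0.374); ship relative to water = (0.000, -6.300); water relative to ground = (0.000, -0.600).
Sum = (1.761, -6.526) m/s.
Speed = |(1.761, -6.526)| = 6.759 m/s.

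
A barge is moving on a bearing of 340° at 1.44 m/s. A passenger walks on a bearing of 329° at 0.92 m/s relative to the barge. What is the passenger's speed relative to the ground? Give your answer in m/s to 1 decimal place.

2.3 m/s

Taking east as x and north as y: barge velocity = (-0.493, 1.353) m/s; passenger velocity relative to barge = (-0.474, 0.789) m/s.
Velocity relative to ground = (-0.493, 1.353) + (-0.474, 0.789) = (-0.966, 2.142) m/s.
Speed = |(-0.966, 2.142)| = 2.350 m/s.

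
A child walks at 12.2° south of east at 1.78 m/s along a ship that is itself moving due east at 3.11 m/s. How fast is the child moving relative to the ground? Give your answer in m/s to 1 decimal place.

4.9 m/s

Taking east as x and north as y: ship velocity = (3.110, 0.000) m/s; child velocity relative to ship = (1.740, -0.376) m/s.
Velocity relative to ground = (3.110, 0.000) + (1.740, -0.376) = (4.850, -0.376) m/s.
Speed = |(4.850, -0.376)| = 4.864 m/s.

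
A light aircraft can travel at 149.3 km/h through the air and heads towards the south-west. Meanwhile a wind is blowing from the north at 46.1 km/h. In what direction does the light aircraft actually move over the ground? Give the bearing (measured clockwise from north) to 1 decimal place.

214.8°

Taking east as x and north as y: velocity relative to the air = (-105.571, -105.571) km/h; the air relative to ground = (0.000, -46.100) km/h.
Velocity relative to ground = (-105.571, -105.571) + (0.000, -46.100) = (-105.571, -151.671) km/h.
Bearing = atan2(-105.57, -151.67) = 214.84° clockwise from north.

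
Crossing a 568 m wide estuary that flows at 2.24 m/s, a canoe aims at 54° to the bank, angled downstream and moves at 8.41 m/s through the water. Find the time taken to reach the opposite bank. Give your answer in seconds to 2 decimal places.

83.48 s

The component of the canoe's velocity perpendicular to the bank is 8.41 × sin 54° = 6.804 m/s.
Only the cross-stream component determines the crossing time; the current contributes nothing perpendicular to the bank.
Time = 568 / 6.804 = 83.482 s.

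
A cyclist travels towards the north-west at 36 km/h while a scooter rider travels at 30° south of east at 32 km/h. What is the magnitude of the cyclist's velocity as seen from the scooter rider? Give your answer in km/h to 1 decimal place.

67.4 km/h

Taking east as x and north as y: cyclist velocity = (-25.456, 25.456) km/h; scooter rider velocity = (27.713, -16.000) km/h.
Velocity of cyclist relative to scooter rider = (-25.456, 25.456) − (27.713, -16.000) = (-53.169, 41.456) km/h.
Magnitude = |(-53.169, 41.456)| = 67.420 km/h.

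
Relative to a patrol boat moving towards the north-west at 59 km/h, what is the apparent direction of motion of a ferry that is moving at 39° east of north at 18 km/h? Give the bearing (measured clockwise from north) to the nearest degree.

118°

Taking east as x and north as y: ferry velocity = (11.328, 13.989) km/h; patrol boat velocity = (-41.719, 41.719) km/h.
Velocity of ferry relative to patrol boat = (11.328, 13.989) − (-41.719, 41.719) = (53.047, -27.731) km/h.
Bearing = atan2(53.05, -27.73) = 117.60° clockwise from north.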